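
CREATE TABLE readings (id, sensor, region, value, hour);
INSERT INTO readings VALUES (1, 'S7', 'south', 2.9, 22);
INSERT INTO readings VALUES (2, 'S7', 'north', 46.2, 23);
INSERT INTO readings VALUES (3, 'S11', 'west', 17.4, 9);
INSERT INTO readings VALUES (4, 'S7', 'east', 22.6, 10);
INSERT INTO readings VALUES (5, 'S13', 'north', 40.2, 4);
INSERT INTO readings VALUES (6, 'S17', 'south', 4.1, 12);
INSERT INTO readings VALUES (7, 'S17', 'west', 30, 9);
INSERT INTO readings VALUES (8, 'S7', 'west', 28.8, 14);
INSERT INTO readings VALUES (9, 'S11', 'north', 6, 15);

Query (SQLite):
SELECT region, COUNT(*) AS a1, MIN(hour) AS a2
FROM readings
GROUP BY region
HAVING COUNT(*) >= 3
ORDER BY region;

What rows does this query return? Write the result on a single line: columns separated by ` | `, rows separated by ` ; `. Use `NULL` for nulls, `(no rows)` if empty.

Group readings by region.
Per group compute: COUNT(*), MIN(hour).
HAVING: drop groups with fewer than 3 rows.
  east: ids {4} → COUNT(*)=1, MIN(hour)=10
  north: ids {2, 5, 9} → COUNT(*)=3, MIN(hour)=4
  south: ids {1, 6} → COUNT(*)=2, MIN(hour)=12
  west: ids {3, 7, 8} → COUNT(*)=3, MIN(hour)=9

north | 3 | 4 ; west | 3 | 9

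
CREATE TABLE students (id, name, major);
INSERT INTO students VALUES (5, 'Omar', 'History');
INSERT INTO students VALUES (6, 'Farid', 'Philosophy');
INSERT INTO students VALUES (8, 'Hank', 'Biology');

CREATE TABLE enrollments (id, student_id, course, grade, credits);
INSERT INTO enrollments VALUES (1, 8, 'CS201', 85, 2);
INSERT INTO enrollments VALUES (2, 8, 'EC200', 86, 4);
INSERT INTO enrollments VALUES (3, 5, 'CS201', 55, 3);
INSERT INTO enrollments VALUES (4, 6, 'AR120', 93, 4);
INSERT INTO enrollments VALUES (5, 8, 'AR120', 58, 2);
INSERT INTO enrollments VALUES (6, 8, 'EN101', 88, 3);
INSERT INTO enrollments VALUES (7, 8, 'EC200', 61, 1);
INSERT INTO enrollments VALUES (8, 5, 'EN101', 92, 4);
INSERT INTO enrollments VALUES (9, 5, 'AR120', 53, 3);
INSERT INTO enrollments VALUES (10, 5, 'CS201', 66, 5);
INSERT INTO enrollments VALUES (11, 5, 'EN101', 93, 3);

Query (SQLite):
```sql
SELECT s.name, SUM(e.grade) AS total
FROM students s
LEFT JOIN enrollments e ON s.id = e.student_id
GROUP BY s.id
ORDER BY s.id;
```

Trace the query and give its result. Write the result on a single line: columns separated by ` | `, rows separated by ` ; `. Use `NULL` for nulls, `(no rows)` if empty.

Omar | 359 ; Farid | 93 ; Hank | 378

LEFT JOIN keeps every students row; unmatched ones get NULL for enrollments columns.
Group by students.id and compute SUM(e.grade). SUM over an all-NULL group is NULL.
  5: ids {3, 8, 9, 10, 11} → SUM(e.grade)=359
  6: ids {4} → SUM(e.grade)=93
  8: ids {1, 2, 5, 6, 7} → SUM(e.grade)=378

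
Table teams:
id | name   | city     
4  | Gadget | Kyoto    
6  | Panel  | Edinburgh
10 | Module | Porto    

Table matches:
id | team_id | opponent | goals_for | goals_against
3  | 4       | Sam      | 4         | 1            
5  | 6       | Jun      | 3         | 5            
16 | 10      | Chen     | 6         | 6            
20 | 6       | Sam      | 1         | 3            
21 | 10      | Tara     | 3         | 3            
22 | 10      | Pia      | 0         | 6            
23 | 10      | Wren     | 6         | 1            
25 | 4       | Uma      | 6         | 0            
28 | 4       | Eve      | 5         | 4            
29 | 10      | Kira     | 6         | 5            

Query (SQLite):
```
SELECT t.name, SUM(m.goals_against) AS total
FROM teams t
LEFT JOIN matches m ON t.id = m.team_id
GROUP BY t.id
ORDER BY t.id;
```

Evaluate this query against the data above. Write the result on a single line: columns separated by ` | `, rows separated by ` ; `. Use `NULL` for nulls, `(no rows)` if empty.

Gadget | 5 ; Panel | 8 ; Module | 21

LEFT JOIN keeps every teams row; unmatched ones get NULL for matches columns.
Group by teams.id and compute SUM(m.goals_against). SUM over an all-NULL group is NULL.
  4: ids {3, 25, 28} → SUM(m.goals_against)=5
  6: ids {5, 20} → SUM(m.goals_against)=8
  10: ids {16, 21, 22, 23, 29} → SUM(m.goals_against)=21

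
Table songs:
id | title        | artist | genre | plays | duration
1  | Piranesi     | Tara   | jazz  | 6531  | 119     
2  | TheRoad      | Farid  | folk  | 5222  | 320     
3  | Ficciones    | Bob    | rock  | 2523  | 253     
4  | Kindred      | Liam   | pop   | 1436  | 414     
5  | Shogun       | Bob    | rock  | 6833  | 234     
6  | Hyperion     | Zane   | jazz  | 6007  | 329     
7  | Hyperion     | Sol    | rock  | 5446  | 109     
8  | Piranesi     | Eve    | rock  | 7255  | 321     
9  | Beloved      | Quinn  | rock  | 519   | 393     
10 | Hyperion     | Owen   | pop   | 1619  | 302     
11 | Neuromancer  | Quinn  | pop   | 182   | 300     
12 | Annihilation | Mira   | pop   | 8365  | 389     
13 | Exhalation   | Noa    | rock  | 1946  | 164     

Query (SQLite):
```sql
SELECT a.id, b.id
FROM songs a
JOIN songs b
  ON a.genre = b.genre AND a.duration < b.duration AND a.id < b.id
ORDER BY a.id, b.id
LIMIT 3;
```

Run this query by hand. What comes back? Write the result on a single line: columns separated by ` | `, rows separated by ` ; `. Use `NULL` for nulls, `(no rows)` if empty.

1 | 6 ; 3 | 8 ; 3 | 9

Pairs (a,b) with same genre, a.duration < b.duration, a.id < b.id.
genre groups: folk:{2} jazz:{1,6} pop:{4,10,11,12} rock:{3,5,7,8,9,13}
Ordered by (a.id, b.id); first 3.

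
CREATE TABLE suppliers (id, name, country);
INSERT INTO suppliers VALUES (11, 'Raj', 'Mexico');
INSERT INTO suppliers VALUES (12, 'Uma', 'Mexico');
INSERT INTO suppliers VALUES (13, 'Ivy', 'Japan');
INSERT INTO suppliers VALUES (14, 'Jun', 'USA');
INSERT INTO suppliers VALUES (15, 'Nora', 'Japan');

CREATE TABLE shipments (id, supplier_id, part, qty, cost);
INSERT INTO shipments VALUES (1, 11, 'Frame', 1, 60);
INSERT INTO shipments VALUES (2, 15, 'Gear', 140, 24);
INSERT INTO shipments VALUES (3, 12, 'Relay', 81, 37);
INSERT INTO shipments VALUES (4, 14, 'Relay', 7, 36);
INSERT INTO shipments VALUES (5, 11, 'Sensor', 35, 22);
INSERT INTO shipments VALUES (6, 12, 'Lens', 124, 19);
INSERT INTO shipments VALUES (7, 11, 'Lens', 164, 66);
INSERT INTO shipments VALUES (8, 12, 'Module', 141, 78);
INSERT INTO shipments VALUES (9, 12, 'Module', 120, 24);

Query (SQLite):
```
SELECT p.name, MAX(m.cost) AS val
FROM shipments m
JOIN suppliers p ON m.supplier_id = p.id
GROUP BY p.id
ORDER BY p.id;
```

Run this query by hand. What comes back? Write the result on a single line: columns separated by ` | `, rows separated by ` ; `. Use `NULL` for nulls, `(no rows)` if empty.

Join each shipments row to its suppliers via supplier_id.
Group joined rows by suppliers.id; compute MAX(m.cost) per group.
  11: ids {1, 5, 7} → MAX(m.cost)=66
  12: ids {3, 6, 8, 9} → MAX(m.cost)=78
  14: ids {4} → MAX(m.cost)=36
  15: ids {2} → MAX(m.cost)=24

Raj | 66 ; Uma | 78 ; Jun | 36 ; Nora | 24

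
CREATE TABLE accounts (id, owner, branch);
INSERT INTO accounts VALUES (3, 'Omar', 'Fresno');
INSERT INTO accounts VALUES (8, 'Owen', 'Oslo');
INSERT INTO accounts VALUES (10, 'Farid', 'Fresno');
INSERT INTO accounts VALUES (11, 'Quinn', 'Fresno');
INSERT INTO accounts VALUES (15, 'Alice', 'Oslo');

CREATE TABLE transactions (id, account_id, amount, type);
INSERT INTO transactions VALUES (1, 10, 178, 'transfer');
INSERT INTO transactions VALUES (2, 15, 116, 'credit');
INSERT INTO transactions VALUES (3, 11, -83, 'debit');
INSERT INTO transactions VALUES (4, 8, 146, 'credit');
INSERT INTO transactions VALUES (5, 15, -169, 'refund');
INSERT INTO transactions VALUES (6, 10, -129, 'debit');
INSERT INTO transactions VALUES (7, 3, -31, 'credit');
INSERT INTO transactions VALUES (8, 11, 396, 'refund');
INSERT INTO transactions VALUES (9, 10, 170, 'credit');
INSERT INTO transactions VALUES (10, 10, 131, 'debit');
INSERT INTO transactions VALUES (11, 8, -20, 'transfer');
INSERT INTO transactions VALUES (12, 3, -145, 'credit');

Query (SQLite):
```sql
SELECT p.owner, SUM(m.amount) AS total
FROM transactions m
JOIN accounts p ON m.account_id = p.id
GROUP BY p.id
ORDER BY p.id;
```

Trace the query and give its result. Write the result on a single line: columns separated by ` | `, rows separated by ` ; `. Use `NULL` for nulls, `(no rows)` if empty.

Join each transactions row to its accounts via account_id.
Group joined rows by accounts.id; compute SUM(m.amount) per group.
  3: ids {7, 12} → SUM(m.amount)=-176
  8: ids {4, 11} → SUM(m.amount)=126
  10: ids {1, 6, 9, 10} → SUM(m.amount)=350
  11: ids {3, 8} → SUM(m.amount)=313
  15: ids {2, 5} → SUM(m.amount)=-53

Omar | -176 ; Owen | 126 ; Farid | 350 ; Quinn | 313 ; Alice | -53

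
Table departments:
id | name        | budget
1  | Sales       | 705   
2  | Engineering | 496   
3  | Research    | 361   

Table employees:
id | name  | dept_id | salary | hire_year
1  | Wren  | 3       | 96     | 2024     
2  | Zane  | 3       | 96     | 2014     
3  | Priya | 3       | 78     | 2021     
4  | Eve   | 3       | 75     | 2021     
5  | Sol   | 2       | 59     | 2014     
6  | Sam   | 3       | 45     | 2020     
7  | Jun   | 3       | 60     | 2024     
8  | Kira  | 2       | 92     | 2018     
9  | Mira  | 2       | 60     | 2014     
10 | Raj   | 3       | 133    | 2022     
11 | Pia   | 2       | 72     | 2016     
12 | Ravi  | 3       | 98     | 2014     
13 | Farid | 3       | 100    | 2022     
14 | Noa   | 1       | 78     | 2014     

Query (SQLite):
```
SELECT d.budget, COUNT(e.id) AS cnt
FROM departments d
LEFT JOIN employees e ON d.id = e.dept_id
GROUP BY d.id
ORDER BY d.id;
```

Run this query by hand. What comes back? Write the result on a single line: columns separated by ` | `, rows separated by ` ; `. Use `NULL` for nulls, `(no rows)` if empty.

LEFT JOIN keeps every departments row; unmatched ones get NULL for employees columns.
Group by departments.id and compute COUNT(e.id). COUNT(col) of an all-NULL group is 0.
  1: ids {14} → COUNT(e.id)=1
  2: ids {5, 8, 9, 11} → COUNT(e.id)=4
  3: ids {1, 2, 3, 4, 6, 7, 10, 12, 13} → COUNT(e.id)=9

705 | 1 ; 496 | 4 ; 361 | 9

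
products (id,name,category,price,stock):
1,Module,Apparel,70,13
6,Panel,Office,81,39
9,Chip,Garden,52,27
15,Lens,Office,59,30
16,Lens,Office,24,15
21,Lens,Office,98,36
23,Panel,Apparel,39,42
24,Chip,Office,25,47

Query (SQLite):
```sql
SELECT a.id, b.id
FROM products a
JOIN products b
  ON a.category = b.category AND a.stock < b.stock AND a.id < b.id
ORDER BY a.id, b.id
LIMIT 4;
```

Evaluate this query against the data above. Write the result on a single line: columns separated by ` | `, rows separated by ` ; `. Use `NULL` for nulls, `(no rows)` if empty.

Pairs (a,b) with same category, a.stock < b.stock, a.id < b.id.
category groups: Apparel:{1,23} Garden:{9} Office:{6,15,16,21,24}
Ordered by (a.id, b.id); first 4.

1 | 23 ; 6 | 24 ; 15 | 21 ; 15 | 24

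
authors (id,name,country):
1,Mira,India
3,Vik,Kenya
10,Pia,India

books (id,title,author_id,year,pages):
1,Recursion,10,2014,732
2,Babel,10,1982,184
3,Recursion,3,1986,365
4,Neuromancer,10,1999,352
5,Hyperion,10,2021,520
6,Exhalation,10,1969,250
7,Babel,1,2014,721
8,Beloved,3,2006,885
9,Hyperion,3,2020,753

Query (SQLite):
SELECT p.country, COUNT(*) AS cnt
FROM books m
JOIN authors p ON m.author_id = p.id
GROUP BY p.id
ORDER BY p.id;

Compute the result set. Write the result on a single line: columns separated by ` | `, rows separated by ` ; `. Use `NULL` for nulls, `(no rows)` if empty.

Join each books row to its authors via author_id.
Group joined rows by authors.id; compute COUNT(*) per group.
  1: ids {7} → COUNT(*)=1
  3: ids {3, 8, 9} → COUNT(*)=3
  10: ids {1, 2, 4, 5, 6} → COUNT(*)=5

India | 1 ; Kenya | 3 ; India | 5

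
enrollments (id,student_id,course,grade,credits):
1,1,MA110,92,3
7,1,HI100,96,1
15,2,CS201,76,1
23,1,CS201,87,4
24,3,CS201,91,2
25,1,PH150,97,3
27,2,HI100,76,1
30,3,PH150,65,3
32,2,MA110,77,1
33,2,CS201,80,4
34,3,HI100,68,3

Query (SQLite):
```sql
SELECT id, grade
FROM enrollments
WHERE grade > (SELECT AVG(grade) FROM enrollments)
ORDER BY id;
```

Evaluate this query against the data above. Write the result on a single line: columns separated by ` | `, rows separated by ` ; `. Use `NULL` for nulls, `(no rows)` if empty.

1 | 92 ; 7 | 96 ; 23 | 87 ; 24 | 91 ; 25 | 97

Scalar subquery: AVG(grade) over all enrollments rows = 82.272727 (≈; comparison uses full precision).
Keep rows where grade > that value.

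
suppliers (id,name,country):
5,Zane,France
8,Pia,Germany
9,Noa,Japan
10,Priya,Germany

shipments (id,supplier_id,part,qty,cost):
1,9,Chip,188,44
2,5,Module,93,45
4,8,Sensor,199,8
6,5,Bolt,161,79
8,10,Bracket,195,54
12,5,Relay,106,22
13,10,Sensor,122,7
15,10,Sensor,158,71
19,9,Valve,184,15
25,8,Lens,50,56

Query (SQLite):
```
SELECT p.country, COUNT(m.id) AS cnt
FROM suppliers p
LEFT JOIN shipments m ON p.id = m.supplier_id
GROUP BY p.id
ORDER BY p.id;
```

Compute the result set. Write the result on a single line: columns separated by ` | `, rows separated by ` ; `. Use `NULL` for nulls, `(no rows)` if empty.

France | 3 ; Germany | 2 ; Japan | 2 ; Germany | 3

LEFT JOIN keeps every suppliers row; unmatched ones get NULL for shipments columns.
Group by suppliers.id and compute COUNT(m.id). COUNT(col) of an all-NULL group is 0.
  5: ids {2, 6, 12} → COUNT(m.id)=3
  8: ids {4, 25} → COUNT(m.id)=2
  9: ids {1, 19} → COUNT(m.id)=2
  10: ids {8, 13, 15} → COUNT(m.id)=3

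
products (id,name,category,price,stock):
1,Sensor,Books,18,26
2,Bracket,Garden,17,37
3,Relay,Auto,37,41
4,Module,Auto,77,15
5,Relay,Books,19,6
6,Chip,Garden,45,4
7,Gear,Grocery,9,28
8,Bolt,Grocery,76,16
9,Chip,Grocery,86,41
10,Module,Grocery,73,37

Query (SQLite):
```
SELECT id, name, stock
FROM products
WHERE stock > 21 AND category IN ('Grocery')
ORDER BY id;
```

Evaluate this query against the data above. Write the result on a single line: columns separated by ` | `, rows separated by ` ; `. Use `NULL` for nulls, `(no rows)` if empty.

stock > 21: ids {1, 2, 3, 7, 9, 10}
category IN ('Grocery'): ids {7, 8, 9, 10}
Combine with AND.

7 | Gear | 28 ; 9 | Chip | 41 ; 10 | Module | 37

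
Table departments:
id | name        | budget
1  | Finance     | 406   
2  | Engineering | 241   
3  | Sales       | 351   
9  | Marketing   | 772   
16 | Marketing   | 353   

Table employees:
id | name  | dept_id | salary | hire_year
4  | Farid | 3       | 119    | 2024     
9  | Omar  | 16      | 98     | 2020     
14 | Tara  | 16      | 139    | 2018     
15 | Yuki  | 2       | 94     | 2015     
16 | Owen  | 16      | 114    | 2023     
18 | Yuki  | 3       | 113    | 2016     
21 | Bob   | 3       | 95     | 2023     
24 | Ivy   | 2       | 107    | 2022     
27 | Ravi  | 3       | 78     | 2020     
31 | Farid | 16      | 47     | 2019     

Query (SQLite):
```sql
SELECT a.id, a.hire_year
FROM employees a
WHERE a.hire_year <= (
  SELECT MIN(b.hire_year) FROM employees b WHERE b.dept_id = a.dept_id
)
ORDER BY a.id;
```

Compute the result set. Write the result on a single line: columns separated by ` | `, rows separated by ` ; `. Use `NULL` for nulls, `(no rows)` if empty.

14 | 2018 ; 15 | 2015 ; 18 | 2016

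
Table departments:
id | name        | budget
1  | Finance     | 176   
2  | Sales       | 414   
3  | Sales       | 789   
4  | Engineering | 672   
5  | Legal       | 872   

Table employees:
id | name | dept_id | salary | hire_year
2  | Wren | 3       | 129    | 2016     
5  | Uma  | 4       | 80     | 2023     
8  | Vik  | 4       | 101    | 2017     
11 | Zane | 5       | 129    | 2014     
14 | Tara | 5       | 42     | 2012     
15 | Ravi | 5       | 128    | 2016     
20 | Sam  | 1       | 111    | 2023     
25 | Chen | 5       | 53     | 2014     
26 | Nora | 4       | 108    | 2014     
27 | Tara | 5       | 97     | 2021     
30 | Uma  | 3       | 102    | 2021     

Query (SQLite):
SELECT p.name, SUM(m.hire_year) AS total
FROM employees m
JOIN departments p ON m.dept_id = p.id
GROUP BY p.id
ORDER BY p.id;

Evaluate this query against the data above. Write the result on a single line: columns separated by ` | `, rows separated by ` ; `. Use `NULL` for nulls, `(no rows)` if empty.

Join each employees row to its departments via dept_id.
Group joined rows by departments.id; compute SUM(m.hire_year) per group.
  1: ids {20} → SUM(m.hire_year)=2023
  3: ids {2, 30} → SUM(m.hire_year)=4037
  4: ids {5, 8, 26} → SUM(m.hire_year)=6054
  5: ids {11, 14, 15, 25, 27} → SUM(m.hire_year)=10077

Finance | 2023 ; Sales | 4037 ; Engineering | 6054 ; Legal | 10077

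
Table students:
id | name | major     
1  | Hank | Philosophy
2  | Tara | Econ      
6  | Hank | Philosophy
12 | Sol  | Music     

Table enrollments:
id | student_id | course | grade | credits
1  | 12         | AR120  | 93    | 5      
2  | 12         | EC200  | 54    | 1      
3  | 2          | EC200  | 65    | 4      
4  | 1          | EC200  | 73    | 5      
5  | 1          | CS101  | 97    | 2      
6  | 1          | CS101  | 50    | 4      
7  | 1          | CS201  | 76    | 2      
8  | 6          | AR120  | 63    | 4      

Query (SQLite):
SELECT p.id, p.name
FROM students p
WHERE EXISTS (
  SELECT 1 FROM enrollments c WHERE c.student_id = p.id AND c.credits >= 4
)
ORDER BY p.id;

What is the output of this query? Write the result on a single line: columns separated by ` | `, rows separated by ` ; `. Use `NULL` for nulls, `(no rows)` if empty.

1 | Hank ; 2 | Tara ; 6 | Hank ; 12 | Sol

For each students row, check whether any enrollments with matching student_id has credits >= 4.
Keep rows where that is true.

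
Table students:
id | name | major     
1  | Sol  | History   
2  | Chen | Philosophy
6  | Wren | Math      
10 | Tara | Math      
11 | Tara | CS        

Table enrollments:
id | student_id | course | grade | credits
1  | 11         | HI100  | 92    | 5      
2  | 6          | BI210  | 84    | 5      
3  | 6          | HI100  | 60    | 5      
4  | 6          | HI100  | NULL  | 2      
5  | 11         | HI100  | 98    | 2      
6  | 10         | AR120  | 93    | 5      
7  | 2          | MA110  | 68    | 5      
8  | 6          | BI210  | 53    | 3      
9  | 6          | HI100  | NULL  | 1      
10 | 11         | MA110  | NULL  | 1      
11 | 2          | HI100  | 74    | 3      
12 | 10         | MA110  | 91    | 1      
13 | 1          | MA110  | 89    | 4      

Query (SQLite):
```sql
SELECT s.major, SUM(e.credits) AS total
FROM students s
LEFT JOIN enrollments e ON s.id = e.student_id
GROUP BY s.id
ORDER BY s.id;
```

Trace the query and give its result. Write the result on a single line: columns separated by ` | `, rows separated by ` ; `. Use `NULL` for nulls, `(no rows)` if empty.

LEFT JOIN keeps every students row; unmatched ones get NULL for enrollments columns.
Group by students.id and compute SUM(e.credits). SUM over an all-NULL group is NULL.
  1: ids {13} → SUM(e.credits)=4
  2: ids {7, 11} → SUM(e.credits)=8
  6: ids {2, 3, 4, 8, 9} → SUM(e.credits)=16
  10: ids {6, 12} → SUM(e.credits)=6
  11: ids {1, 5, 10} → SUM(e.credits)=8

History | 4 ; Philosophy | 8 ; Math | 16 ; Math | 6 ; CS | 8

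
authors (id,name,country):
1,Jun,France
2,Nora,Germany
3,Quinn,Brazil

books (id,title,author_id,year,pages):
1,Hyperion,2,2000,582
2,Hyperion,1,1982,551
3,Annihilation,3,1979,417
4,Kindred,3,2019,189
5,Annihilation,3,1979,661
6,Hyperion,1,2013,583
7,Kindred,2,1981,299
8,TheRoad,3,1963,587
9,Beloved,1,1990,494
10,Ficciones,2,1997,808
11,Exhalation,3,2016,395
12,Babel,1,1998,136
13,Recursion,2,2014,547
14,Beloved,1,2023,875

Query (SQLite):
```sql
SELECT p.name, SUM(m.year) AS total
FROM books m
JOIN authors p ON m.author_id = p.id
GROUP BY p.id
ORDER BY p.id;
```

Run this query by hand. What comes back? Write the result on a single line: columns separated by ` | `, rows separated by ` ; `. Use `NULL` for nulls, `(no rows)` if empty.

Join each books row to its authors via author_id.
Group joined rows by authors.id; compute SUM(m.year) per group.
  1: ids {2, 6, 9, 12, 14} → SUM(m.year)=10006
  2: ids {1, 7, 10, 13} → SUM(m.year)=7992
  3: ids {3, 4, 5, 8, 11} → SUM(m.year)=9956

Jun | 10006 ; Nora | 7992 ; Quinn | 9956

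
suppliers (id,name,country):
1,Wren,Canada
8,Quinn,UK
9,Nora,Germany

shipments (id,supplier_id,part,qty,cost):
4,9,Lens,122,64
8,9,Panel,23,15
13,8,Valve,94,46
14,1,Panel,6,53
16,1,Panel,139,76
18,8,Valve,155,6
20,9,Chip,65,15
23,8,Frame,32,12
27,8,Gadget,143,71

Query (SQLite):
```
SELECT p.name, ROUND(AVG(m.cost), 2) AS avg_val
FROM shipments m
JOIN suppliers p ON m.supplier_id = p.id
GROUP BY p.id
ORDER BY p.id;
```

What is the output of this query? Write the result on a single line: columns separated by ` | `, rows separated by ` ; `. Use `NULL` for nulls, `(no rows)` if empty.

Join each shipments row to its suppliers via supplier_id.
Group joined rows by suppliers.id; compute ROUND(AVG(m.cost), 2) per group.
  1: ids {14, 16} → ROUND(AVG(m.cost), 2)=64.5
  8: ids {13, 18, 23, 27} → ROUND(AVG(m.cost), 2)=33.75
  9: ids {4, 8, 20} → ROUND(AVG(m.cost), 2)=31.33

Wren | 64.5 ; Quinn | 33.75 ; Nora | 31.33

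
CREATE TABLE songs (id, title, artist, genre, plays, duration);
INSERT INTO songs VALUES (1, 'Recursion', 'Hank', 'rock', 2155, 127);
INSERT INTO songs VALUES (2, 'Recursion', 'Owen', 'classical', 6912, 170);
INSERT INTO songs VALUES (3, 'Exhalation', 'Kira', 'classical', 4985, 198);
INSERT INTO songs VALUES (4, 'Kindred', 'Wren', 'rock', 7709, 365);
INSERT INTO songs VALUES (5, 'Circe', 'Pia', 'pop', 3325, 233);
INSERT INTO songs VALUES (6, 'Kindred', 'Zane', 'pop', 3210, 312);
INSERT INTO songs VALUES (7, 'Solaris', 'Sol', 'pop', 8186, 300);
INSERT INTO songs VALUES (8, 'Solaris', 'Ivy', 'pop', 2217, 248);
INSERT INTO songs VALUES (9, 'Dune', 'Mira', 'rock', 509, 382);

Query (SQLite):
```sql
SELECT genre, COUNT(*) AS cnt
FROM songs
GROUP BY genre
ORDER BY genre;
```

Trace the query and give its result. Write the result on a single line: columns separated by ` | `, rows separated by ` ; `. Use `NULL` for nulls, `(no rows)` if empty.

Partition songs by genre; compute COUNT(*) within each group.
  classical: ids {2, 3} → COUNT(*)=2
  pop: ids {5, 6, 7, 8} → COUNT(*)=4
  rock: ids {1, 4, 9} → COUNT(*)=3

classical | 2 ; pop | 4 ; rock | 3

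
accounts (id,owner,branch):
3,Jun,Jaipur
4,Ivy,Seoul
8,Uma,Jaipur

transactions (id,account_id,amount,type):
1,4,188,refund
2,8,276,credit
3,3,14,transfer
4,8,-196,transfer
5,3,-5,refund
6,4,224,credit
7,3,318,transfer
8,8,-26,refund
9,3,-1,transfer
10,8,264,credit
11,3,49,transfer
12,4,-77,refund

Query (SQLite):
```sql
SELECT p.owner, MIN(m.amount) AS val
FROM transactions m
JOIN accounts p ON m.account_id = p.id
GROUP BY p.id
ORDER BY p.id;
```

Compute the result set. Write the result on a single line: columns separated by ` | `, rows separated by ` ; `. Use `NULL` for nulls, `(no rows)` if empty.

Jun | -5 ; Ivy | -77 ; Uma | -196

Join each transactions row to its accounts via account_id.
Group joined rows by accounts.id; compute MIN(m.amount) per group.
  3: ids {3, 5, 7, 9, 11} → MIN(m.amount)=-5
  4: ids {1, 6, 12} → MIN(m.amount)=-77
  8: ids {2, 4, 8, 10} → MIN(m.amount)=-196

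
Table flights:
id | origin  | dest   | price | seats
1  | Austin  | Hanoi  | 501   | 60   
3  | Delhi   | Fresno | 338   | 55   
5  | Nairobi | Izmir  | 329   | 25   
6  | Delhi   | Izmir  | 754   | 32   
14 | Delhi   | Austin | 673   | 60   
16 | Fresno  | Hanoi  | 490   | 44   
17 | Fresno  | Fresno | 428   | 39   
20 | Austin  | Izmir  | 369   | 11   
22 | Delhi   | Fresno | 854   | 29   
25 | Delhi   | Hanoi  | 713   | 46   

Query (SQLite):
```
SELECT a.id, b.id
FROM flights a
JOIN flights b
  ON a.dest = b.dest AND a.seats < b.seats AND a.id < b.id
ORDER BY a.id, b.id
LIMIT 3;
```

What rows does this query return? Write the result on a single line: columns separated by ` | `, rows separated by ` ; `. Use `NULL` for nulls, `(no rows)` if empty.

5 | 6 ; 16 | 25

Pairs (a,b) with same dest, a.seats < b.seats, a.id < b.id.
dest groups: Austin:{14} Fresno:{3,17,22} Hanoi:{1,16,25} Izmir:{5,6,20}
Ordered by (a.id, b.id); first 3.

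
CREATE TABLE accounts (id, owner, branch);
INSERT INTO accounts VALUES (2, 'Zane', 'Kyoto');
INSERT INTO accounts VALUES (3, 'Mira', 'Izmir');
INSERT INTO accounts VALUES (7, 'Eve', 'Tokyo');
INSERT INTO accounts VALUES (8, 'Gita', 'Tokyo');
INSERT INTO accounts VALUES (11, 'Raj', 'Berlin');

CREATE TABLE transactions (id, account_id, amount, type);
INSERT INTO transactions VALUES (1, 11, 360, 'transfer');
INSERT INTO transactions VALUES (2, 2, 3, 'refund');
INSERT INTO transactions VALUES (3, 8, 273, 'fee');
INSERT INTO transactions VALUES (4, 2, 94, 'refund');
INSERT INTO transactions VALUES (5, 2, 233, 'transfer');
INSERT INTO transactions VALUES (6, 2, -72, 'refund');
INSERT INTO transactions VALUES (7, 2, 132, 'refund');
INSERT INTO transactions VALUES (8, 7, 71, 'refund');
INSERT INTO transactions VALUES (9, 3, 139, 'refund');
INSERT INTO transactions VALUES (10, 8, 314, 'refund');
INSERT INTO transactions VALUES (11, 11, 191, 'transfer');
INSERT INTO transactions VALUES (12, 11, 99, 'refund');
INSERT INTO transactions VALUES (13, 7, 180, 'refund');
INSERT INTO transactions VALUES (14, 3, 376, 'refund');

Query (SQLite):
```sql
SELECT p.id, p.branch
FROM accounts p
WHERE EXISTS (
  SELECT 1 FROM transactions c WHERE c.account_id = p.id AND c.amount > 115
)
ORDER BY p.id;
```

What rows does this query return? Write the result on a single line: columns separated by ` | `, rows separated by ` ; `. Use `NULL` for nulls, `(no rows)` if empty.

For each accounts row, check whether any transactions with matching account_id has amount > 115.
Keep rows where that is true.

2 | Kyoto ; 3 | Izmir ; 7 | Tokyo ; 8 | Tokyo ; 11 | Berlin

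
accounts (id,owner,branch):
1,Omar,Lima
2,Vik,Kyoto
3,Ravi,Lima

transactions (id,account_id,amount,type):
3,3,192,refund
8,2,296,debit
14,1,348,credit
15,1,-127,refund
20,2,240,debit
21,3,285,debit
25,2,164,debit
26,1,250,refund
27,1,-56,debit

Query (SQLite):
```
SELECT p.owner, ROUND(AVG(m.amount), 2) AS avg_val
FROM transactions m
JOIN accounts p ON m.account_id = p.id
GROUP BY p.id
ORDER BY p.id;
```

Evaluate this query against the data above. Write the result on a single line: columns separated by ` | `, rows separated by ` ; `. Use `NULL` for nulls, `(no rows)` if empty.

Join each transactions row to its accounts via account_id.
Group joined rows by accounts.id; compute ROUND(AVG(m.amount), 2) per group.
  1: ids {14, 15, 26, 27} → ROUND(AVG(m.amount), 2)=103.75
  2: ids {8, 20, 25} → ROUND(AVG(m.amount), 2)=233.33
  3: ids {3, 21} → ROUND(AVG(m.amount), 2)=238.5

Omar | 103.75 ; Vik | 233.33 ; Ravi | 238.5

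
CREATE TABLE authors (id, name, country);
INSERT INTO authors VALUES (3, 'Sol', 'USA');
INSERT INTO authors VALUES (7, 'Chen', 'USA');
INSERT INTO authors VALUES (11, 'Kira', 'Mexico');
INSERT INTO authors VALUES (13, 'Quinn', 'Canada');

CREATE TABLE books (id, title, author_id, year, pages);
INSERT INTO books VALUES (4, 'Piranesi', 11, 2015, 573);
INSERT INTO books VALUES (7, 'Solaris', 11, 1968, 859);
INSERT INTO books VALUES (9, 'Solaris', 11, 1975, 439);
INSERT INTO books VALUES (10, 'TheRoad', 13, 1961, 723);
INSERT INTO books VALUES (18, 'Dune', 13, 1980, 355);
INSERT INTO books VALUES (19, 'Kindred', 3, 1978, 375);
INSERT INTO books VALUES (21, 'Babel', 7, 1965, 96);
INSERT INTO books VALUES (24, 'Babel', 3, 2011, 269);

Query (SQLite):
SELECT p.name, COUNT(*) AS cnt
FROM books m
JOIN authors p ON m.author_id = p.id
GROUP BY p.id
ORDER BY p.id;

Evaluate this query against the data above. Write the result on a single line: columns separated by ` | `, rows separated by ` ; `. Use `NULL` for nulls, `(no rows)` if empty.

Join each books row to its authors via author_id.
Group joined rows by authors.id; compute COUNT(*) per group.
  3: ids {19, 24} → COUNT(*)=2
  7: ids {21} → COUNT(*)=1
  11: ids {4, 7, 9} → COUNT(*)=3
  13: ids {10, 18} → COUNT(*)=2

Sol | 2 ; Chen | 1 ; Kira | 3 ; Quinn | 2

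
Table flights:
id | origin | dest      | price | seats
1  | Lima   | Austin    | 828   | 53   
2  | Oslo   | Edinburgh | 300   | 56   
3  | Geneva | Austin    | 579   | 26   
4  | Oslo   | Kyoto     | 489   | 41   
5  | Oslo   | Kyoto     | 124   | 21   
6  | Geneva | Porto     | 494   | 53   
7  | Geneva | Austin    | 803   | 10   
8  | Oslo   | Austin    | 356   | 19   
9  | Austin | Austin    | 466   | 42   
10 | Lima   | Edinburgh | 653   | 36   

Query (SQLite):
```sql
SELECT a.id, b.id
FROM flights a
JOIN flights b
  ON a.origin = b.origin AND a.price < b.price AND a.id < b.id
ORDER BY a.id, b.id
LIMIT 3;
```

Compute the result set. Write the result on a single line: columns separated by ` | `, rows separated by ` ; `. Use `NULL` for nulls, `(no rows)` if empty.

Pairs (a,b) with same origin, a.price < b.price, a.id < b.id.
origin groups: Austin:{9} Geneva:{3,6,7} Lima:{1,10} Oslo:{2,4,5,8}
Ordered by (a.id, b.id); first 3.

2 | 4 ; 2 | 8 ; 3 | 7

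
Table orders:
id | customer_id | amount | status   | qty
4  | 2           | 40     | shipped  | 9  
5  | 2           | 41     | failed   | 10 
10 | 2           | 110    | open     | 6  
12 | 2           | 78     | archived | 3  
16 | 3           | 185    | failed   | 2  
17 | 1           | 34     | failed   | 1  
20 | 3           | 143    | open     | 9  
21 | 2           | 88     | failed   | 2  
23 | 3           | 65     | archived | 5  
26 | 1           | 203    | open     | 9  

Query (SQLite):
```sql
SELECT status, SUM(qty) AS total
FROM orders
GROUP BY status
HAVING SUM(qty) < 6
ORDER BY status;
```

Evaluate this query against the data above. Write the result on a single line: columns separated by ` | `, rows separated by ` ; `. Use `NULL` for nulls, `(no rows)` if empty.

(no rows)

Partition orders by status; compute SUM(qty) within each group.
HAVING: keep groups where SUM(qty) < 6.
  archived: ids {12, 23} → SUM(qty)=8
  failed: ids {5, 16, 17, 21} → SUM(qty)=15
  open: ids {10, 20, 26} → SUM(qty)=24
  shipped: ids {4} → SUM(qty)=9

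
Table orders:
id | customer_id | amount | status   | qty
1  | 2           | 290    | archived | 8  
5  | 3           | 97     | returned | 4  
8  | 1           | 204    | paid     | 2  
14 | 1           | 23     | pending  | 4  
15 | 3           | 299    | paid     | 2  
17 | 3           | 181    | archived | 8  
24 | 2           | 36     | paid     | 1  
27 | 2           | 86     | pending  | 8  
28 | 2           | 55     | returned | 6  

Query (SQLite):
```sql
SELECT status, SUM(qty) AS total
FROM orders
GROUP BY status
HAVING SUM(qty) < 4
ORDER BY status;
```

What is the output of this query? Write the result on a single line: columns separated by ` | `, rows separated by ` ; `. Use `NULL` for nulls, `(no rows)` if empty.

(no rows)

Partition orders by status; compute SUM(qty) within each group.
HAVING: keep groups where SUM(qty) < 4.
  archived: ids {1, 17} → SUM(qty)=16
  paid: ids {8, 15, 24} → SUM(qty)=5
  pending: ids {14, 27} → SUM(qty)=12
  returned: ids {5, 28} → SUM(qty)=10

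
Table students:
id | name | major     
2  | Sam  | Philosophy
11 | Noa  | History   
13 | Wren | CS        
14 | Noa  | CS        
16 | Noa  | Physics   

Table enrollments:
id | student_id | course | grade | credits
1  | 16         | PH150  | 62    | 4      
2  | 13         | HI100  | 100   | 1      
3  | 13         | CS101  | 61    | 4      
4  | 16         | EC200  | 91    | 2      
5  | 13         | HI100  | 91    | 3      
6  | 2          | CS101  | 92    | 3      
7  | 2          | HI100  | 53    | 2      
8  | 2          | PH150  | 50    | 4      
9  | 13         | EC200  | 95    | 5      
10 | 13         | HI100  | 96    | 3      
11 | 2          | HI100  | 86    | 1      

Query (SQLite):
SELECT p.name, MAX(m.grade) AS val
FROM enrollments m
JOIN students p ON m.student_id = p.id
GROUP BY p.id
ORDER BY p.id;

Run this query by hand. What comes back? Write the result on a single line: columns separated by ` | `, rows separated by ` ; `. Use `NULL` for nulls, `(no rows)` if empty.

Sam | 92 ; Wren | 100 ; Noa | 91

Join each enrollments row to its students via student_id.
Group joined rows by students.id; compute MAX(m.grade) per group.
  2: ids {6, 7, 8, 11} → MAX(m.grade)=92
  13: ids {2, 3, 5, 9, 10} → MAX(m.grade)=100
  16: ids {1, 4} → MAX(m.grade)=91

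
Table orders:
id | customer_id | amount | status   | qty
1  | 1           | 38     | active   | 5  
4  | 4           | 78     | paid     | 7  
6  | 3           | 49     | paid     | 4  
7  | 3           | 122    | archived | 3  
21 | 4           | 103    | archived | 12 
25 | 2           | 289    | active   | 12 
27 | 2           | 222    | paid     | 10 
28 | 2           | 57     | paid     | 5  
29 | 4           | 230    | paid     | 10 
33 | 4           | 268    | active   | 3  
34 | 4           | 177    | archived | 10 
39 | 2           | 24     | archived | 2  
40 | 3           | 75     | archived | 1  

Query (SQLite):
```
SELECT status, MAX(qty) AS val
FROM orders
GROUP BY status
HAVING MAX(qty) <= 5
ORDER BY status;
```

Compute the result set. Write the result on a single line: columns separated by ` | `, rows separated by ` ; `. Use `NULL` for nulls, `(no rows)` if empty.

Partition orders by status; compute MAX(qty) within each group.
HAVING: keep groups where MAX(qty) <= 5.
  active: ids {1, 25, 33} → MAX(qty)=12
  archived: ids {7, 21, 34, 39, 40} → MAX(qty)=12
  paid: ids {4, 6, 27, 28, 29} → MAX(qty)=10

(no rows)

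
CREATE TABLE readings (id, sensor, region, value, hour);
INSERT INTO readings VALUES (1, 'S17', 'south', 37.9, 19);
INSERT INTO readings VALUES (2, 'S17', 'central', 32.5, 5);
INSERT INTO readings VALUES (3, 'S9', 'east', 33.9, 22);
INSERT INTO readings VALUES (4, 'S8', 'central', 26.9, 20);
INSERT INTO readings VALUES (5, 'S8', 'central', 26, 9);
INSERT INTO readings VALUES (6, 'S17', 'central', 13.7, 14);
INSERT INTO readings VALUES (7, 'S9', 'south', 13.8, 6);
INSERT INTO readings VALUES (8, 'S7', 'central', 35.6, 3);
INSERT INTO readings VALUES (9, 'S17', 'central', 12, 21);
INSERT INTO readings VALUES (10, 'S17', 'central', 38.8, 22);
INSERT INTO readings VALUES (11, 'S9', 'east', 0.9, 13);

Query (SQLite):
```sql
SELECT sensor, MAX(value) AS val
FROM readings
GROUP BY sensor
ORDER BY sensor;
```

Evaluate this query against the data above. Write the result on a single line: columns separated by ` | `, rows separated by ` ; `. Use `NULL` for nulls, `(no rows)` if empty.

S17 | 38.8 ; S7 | 35.6 ; S8 | 26.9 ; S9 | 33.9

Partition readings by sensor; compute MAX(value) within each group.
  S17: ids {1, 2, 6, 9, 10} → MAX(value)=38.8
  S7: ids {8} → MAX(value)=35.6
  S8: ids {4, 5} → MAX(value)=26.9
  S9: ids {3, 7, 11} → MAX(value)=33.9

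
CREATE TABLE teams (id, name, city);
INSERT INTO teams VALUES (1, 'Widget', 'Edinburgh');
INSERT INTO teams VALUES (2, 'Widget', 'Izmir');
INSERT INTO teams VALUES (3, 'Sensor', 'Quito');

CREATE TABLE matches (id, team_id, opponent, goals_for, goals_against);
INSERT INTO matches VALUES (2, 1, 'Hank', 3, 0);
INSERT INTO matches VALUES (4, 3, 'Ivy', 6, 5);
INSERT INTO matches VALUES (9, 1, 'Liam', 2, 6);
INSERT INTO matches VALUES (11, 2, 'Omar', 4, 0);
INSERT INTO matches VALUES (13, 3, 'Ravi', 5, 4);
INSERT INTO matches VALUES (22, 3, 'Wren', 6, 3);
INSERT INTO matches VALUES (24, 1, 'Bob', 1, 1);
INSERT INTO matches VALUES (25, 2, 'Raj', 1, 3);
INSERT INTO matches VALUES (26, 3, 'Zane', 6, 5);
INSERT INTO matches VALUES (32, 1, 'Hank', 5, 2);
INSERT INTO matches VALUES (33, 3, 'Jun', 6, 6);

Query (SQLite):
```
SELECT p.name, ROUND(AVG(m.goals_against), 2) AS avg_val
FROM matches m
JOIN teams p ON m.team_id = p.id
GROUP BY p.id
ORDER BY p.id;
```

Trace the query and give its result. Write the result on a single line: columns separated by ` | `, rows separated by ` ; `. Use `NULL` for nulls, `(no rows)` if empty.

Join each matches row to its teams via team_id.
Group joined rows by teams.id; compute ROUND(AVG(m.goals_against), 2) per group.
  1: ids {2, 9, 24, 32} → ROUND(AVG(m.goals_against), 2)=2.25
  2: ids {11, 25} → ROUND(AVG(m.goals_against), 2)=1.5
  3: ids {4, 13, 22, 26, 33} → ROUND(AVG(m.goals_against), 2)=4.6

Widget | 2.25 ; Widget | 1.5 ; Sensor | 4.6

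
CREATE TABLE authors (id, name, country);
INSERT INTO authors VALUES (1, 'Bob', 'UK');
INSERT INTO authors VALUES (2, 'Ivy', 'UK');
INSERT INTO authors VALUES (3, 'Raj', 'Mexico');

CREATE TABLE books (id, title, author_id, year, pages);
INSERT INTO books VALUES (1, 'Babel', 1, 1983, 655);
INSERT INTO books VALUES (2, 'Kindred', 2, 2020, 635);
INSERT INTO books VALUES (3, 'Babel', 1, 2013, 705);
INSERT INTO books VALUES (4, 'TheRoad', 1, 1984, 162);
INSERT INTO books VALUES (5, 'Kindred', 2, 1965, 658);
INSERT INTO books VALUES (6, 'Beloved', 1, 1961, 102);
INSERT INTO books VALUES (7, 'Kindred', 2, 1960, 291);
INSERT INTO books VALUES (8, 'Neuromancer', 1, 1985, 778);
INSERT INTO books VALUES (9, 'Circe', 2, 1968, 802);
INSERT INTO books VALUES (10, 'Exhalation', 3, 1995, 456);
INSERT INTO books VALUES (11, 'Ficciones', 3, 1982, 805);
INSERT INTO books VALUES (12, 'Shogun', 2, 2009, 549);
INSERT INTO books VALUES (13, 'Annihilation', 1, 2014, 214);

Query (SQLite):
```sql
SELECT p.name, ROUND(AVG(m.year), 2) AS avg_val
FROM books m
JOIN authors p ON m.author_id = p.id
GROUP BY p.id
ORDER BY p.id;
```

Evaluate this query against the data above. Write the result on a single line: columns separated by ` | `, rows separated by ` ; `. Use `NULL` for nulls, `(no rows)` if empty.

Join each books row to its authors via author_id.
Group joined rows by authors.id; compute ROUND(AVG(m.year), 2) per group.
  1: ids {1, 3, 4, 6, 8, 13} → ROUND(AVG(m.year), 2)=1990
  2: ids {2, 5, 7, 9, 12} → ROUND(AVG(m.year), 2)=1984.4
  3: ids {10, 11} → ROUND(AVG(m.year), 2)=1988.5

Bob | 1990 ; Ivy | 1984.4 ; Raj | 1988.5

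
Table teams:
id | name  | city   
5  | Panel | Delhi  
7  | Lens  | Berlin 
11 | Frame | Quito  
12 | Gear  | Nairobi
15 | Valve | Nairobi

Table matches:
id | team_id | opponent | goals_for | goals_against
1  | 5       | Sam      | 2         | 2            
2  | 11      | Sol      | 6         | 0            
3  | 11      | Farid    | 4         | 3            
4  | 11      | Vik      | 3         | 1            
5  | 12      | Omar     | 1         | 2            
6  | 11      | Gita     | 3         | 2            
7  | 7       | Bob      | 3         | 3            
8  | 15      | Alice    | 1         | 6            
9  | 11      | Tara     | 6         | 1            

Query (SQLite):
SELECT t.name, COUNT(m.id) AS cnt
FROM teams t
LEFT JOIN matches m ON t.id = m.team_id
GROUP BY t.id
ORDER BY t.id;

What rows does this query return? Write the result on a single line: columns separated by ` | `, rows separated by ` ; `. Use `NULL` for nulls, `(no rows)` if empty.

LEFT JOIN keeps every teams row; unmatched ones get NULL for matches columns.
Group by teams.id and compute COUNT(m.id). COUNT(col) of an all-NULL group is 0.
  5: ids {1} → COUNT(m.id)=1
  7: ids {7} → COUNT(m.id)=1
  11: ids {2, 3, 4, 6, 9} → COUNT(m.id)=5
  12: ids {5} → COUNT(m.id)=1
  15: ids {8} → COUNT(m.id)=1

Panel | 1 ; Lens | 1 ; Frame | 5 ; Gear | 1 ; Valve | 1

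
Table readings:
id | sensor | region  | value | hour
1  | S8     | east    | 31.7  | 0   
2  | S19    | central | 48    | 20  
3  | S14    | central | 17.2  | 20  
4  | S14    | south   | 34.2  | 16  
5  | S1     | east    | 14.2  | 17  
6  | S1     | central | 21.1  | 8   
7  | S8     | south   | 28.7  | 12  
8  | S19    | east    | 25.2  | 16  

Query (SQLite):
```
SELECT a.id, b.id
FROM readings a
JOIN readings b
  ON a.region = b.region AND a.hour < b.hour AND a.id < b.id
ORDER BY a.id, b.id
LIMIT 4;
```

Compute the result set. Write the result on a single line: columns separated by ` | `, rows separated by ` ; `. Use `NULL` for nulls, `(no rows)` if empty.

Pairs (a,b) with same region, a.hour < b.hour, a.id < b.id.
region groups: central:{2,3,6} east:{1,5,8} south:{4,7}
Ordered by (a.id, b.id); first 4.

1 | 5 ; 1 | 8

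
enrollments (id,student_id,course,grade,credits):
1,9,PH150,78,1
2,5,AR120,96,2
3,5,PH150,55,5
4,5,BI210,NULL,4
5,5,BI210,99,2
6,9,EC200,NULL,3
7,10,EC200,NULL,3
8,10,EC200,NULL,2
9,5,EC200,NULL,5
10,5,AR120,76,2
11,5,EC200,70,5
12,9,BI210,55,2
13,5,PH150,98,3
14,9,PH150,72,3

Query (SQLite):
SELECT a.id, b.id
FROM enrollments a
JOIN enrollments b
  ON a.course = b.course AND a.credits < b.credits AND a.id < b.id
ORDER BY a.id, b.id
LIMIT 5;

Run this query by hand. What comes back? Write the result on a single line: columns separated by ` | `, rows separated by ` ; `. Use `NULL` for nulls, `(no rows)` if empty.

1 | 3 ; 1 | 13 ; 1 | 14 ; 6 | 9 ; 6 | 11

Pairs (a,b) with same course, a.credits < b.credits, a.id < b.id.
course groups: AR120:{2,10} BI210:{4,5,12} EC200:{6,7,8,9,11} PH150:{1,3,13,14}
Ordered by (a.id, b.id); first 5.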